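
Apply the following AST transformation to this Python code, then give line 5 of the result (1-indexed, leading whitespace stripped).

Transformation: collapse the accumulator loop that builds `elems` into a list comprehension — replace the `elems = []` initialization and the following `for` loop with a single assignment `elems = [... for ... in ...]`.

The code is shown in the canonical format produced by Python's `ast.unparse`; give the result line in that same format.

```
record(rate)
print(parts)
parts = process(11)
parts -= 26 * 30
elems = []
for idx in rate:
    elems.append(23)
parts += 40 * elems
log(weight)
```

elems = [23 for idx in rate]

Transformed code:
record(rate)
print(parts)
parts = process(11)
parts -= 26 * 30
elems = [23 for idx in rate]
parts += 40 * elems
log(weight)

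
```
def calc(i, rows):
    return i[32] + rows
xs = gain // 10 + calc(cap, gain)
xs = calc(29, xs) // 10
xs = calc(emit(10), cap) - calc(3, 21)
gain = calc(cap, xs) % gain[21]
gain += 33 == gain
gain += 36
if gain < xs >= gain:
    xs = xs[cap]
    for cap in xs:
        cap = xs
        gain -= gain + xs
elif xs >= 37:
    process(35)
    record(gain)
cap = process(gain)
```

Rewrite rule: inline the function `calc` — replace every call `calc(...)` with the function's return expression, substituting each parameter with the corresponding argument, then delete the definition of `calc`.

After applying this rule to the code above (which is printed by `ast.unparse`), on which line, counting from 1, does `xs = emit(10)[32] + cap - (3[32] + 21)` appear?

Transformed code:
xs = gain // 10 + (cap[32] + gain)
xs = (29[32] + xs) // 10
xs = emit(10)[32] + cap - (3[32] + 21)
gain = (cap[32] + xs) % gain[21]
gain += 33 == gain
gain += 36
if gain < xs >= gain:
    xs = xs[cap]
    for cap in xs:
        cap = xs
        gain -= gain + xs
elif xs >= 37:
    process(35)
    record(gain)
cap = process(gain)

3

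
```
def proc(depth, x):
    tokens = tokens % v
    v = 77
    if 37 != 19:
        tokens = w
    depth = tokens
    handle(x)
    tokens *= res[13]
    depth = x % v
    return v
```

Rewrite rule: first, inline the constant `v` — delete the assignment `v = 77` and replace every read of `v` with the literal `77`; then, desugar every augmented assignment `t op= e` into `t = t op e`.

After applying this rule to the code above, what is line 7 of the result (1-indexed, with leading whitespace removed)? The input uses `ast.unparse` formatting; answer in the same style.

tokens = tokens * res[13]

Transformed code:
def proc(depth, x):
    tokens = tokens % 77
    if 37 != 19:
        tokens = w
    depth = tokens
    handle(x)
    tokens = tokens * res[13]
    depth = x % 77
    return 77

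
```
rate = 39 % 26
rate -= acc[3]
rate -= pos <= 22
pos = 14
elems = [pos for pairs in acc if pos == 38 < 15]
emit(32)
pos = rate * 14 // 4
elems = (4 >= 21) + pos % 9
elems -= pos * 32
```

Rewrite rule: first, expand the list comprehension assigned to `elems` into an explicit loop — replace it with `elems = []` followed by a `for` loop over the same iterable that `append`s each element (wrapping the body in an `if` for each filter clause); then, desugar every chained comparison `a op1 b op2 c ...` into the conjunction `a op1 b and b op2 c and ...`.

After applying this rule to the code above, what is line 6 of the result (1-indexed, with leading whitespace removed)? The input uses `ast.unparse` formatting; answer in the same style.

Transformed code:
rate = 39 % 26
rate -= acc[3]
rate -= pos <= 22
pos = 14
elems = []
for pairs in acc:
    if pos == 38 and 38 < 15:
        elems.append(pos)
emit(32)
pos = rate * 14 // 4
elems = (4 >= 21) + pos % 9
elems -= pos * 32

for pairs in acc:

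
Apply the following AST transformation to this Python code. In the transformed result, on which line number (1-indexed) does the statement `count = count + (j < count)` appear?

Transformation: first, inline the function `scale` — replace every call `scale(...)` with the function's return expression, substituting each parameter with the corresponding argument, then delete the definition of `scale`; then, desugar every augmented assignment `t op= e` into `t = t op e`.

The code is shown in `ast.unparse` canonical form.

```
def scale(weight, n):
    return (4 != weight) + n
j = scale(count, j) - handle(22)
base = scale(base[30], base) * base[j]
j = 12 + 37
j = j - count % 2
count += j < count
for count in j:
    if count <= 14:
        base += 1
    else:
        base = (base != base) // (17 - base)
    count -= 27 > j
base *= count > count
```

Transformed code:
j = (4 != count) + j - handle(22)
base = ((4 != base[30]) + base) * base[j]
j = 12 + 37
j = j - count % 2
count = count + (j < count)
for count in j:
    if count <= 14:
        base = base + 1
    else:
        base = (base != base) // (17 - base)
    count = count - (27 > j)
base = base * (count > count)

5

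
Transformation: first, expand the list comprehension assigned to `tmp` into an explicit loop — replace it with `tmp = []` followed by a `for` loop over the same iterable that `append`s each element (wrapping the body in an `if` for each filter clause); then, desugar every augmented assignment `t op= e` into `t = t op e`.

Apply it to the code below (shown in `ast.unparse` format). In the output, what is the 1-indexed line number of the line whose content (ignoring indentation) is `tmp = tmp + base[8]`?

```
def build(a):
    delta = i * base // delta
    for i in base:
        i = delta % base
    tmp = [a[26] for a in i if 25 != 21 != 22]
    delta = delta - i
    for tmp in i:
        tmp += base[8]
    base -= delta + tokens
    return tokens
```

11

Transformed code:
def build(a):
    delta = i * base // delta
    for i in base:
        i = delta % base
    tmp = []
    for a in i:
        if 25 != 21 != 22:
            tmp.append(a[26])
    delta = delta - i
    for tmp in i:
        tmp = tmp + base[8]
    base = base - (delta + tokens)
    return tokens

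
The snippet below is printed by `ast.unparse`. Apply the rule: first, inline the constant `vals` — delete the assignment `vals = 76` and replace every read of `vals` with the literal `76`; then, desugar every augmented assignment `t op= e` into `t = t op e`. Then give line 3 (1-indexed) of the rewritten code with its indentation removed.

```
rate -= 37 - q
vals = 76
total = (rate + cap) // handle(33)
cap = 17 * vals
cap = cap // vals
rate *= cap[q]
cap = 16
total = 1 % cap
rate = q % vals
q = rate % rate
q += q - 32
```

cap = 17 * 76

Transformed code:
rate = rate - (37 - q)
total = (rate + cap) // handle(33)
cap = 17 * 76
cap = cap // 76
rate = rate * cap[q]
cap = 16
total = 1 % cap
rate = q % 76
q = rate % rate
q = q + (q - 32)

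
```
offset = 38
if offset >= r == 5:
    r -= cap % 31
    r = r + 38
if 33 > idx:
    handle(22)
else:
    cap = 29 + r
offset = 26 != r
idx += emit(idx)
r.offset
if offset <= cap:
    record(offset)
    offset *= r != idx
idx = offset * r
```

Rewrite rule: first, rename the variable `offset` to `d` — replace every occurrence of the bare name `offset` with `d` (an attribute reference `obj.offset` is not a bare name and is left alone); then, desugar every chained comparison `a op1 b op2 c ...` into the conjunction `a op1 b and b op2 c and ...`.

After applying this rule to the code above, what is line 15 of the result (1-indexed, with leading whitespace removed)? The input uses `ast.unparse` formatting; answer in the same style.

Transformed code:
d = 38
if d >= r and r == 5:
    r -= cap % 31
    r = r + 38
if 33 > idx:
    handle(22)
else:
    cap = 29 + r
d = 26 != r
idx += emit(idx)
r.offset
if d <= cap:
    record(d)
    d *= r != idx
idx = d * r

idx = d * r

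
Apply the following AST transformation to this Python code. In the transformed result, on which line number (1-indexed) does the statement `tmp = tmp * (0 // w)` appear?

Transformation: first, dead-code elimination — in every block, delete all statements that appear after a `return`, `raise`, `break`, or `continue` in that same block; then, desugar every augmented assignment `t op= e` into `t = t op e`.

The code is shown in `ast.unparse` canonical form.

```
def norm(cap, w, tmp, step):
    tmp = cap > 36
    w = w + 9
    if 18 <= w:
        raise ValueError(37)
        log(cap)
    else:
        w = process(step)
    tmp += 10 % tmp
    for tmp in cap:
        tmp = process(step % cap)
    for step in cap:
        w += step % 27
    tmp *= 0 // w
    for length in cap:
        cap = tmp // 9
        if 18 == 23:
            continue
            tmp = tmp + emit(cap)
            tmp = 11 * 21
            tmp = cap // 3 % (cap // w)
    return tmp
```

Transformed code:
def norm(cap, w, tmp, step):
    tmp = cap > 36
    w = w + 9
    if 18 <= w:
        raise ValueError(37)
    else:
        w = process(step)
    tmp = tmp + 10 % tmp
    for tmp in cap:
        tmp = process(step % cap)
    for step in cap:
        w = w + step % 27
    tmp = tmp * (0 // w)
    for length in cap:
        cap = tmp // 9
        if 18 == 23:
            continue
    return tmp

13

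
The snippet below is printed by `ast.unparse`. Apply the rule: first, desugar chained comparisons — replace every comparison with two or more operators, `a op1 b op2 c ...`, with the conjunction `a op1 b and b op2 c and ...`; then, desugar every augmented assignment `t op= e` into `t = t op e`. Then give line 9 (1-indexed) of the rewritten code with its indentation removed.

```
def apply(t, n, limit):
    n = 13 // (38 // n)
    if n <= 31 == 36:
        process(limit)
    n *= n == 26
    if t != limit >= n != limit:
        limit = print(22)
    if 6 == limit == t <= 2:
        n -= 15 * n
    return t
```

Transformed code:
def apply(t, n, limit):
    n = 13 // (38 // n)
    if n <= 31 and 31 == 36:
        process(limit)
    n = n * (n == 26)
    if t != limit and limit >= n and (n != limit):
        limit = print(22)
    if 6 == limit and limit == t and (t <= 2):
        n = n - 15 * n
    return t

n = n - 15 * n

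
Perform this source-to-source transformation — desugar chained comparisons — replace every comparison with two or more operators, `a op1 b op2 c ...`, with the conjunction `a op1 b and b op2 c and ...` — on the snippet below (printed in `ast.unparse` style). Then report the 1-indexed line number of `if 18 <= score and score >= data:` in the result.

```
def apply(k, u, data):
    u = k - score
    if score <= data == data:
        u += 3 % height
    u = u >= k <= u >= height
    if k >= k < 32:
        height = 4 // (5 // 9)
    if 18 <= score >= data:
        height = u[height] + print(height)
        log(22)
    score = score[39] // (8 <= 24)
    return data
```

8

Transformed code:
def apply(k, u, data):
    u = k - score
    if score <= data and data == data:
        u += 3 % height
    u = u >= k and k <= u and (u >= height)
    if k >= k and k < 32:
        height = 4 // (5 // 9)
    if 18 <= score and score >= data:
        height = u[height] + print(height)
        log(22)
    score = score[39] // (8 <= 24)
    return data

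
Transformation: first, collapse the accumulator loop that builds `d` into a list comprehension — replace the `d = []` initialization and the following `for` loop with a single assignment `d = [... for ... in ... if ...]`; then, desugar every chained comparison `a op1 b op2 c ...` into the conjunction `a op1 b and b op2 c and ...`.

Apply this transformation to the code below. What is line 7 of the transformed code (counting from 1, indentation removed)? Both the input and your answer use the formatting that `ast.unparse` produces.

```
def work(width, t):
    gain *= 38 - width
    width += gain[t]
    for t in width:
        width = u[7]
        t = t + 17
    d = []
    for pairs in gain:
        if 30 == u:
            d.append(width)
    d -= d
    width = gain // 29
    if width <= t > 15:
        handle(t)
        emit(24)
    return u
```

Transformed code:
def work(width, t):
    gain *= 38 - width
    width += gain[t]
    for t in width:
        width = u[7]
        t = t + 17
    d = [width for pairs in gain if 30 == u]
    d -= d
    width = gain // 29
    if width <= t and t > 15:
        handle(t)
        emit(24)
    return u

d = [width for pairs in gain if 30 == u]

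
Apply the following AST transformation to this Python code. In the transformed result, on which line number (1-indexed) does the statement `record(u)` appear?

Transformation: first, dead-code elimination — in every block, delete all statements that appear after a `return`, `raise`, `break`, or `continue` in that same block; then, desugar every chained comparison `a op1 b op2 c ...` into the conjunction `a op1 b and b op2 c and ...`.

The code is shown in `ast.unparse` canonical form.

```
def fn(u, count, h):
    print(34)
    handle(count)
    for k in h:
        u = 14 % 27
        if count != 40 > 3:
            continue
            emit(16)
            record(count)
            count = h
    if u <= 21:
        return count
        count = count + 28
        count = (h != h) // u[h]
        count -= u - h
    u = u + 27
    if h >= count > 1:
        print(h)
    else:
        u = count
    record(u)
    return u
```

15

Transformed code:
def fn(u, count, h):
    print(34)
    handle(count)
    for k in h:
        u = 14 % 27
        if count != 40 and 40 > 3:
            continue
    if u <= 21:
        return count
    u = u + 27
    if h >= count and count > 1:
        print(h)
    else:
        u = count
    record(u)
    return u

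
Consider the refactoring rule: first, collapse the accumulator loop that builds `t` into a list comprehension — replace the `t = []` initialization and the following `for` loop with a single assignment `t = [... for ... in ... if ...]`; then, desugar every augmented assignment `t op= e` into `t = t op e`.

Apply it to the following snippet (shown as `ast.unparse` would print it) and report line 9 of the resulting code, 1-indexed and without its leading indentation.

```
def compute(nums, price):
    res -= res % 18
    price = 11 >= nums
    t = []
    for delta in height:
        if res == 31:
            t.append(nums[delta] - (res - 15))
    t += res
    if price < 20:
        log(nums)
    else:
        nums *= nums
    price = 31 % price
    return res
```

Transformed code:
def compute(nums, price):
    res = res - res % 18
    price = 11 >= nums
    t = [nums[delta] - (res - 15) for delta in height if res == 31]
    t = t + res
    if price < 20:
        log(nums)
    else:
        nums = nums * nums
    price = 31 % price
    return res

nums = nums * nums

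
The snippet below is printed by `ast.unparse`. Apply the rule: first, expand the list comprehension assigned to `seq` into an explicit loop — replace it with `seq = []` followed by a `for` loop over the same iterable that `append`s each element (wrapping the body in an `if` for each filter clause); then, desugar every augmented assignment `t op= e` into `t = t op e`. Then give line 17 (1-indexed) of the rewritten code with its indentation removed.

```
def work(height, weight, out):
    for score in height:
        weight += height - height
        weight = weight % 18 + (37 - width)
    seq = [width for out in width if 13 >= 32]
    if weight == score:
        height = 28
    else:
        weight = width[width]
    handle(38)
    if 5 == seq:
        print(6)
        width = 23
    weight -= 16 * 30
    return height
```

Transformed code:
def work(height, weight, out):
    for score in height:
        weight = weight + (height - height)
        weight = weight % 18 + (37 - width)
    seq = []
    for out in width:
        if 13 >= 32:
            seq.append(width)
    if weight == score:
        height = 28
    else:
        weight = width[width]
    handle(38)
    if 5 == seq:
        print(6)
        width = 23
    weight = weight - 16 * 30
    return height

weight = weight - 16 * 30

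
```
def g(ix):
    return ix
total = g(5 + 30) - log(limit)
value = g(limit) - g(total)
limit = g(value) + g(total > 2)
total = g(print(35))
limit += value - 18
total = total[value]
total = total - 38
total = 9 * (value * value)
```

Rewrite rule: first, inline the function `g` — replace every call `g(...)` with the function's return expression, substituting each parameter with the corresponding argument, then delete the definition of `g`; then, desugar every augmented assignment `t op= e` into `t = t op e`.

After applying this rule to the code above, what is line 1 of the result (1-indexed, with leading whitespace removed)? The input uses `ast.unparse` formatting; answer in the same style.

total = 5 + 30 - log(limit)

Transformed code:
total = 5 + 30 - log(limit)
value = limit - total
limit = value + (total > 2)
total = print(35)
limit = limit + (value - 18)
total = total[value]
total = total - 38
total = 9 * (value * value)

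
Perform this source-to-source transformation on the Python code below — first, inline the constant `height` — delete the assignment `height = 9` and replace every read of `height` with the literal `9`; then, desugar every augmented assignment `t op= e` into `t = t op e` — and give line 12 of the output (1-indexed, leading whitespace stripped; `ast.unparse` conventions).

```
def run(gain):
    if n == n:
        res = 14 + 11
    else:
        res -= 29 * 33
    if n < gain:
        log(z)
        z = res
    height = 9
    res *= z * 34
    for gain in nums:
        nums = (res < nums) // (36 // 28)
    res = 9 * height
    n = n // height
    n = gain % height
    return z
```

Transformed code:
def run(gain):
    if n == n:
        res = 14 + 11
    else:
        res = res - 29 * 33
    if n < gain:
        log(z)
        z = res
    res = res * (z * 34)
    for gain in nums:
        nums = (res < nums) // (36 // 28)
    res = 9 * 9
    n = n // 9
    n = gain % 9
    return z

res = 9 * 9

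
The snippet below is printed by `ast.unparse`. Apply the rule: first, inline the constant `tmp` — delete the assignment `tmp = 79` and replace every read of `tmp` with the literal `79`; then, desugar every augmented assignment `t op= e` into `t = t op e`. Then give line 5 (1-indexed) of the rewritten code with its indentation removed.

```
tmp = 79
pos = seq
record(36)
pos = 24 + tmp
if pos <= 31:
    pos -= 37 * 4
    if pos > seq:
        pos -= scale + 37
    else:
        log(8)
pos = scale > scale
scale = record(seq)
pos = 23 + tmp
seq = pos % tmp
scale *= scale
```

Transformed code:
pos = seq
record(36)
pos = 24 + 79
if pos <= 31:
    pos = pos - 37 * 4
    if pos > seq:
        pos = pos - (scale + 37)
    else:
        log(8)
pos = scale > scale
scale = record(seq)
pos = 23 + 79
seq = pos % 79
scale = scale * scale

pos = pos - 37 * 4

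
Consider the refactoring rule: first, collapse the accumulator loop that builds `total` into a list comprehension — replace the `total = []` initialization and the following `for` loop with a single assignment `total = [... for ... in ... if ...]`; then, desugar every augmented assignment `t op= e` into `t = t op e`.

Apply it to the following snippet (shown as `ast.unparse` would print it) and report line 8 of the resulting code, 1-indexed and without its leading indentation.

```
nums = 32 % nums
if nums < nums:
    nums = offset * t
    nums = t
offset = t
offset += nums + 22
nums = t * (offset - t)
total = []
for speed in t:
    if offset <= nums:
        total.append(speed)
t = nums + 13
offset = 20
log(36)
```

total = [speed for speed in t if offset <= nums]

Transformed code:
nums = 32 % nums
if nums < nums:
    nums = offset * t
    nums = t
offset = t
offset = offset + (nums + 22)
nums = t * (offset - t)
total = [speed for speed in t if offset <= nums]
t = nums + 13
offset = 20
log(36)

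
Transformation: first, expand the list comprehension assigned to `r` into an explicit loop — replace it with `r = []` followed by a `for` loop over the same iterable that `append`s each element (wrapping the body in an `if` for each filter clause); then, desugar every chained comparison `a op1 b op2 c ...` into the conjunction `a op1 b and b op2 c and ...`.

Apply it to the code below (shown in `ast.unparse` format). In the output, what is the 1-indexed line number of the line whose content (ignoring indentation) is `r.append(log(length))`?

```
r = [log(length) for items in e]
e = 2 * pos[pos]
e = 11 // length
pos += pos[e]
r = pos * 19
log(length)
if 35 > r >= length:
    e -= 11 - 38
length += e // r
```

Transformed code:
r = []
for items in e:
    r.append(log(length))
e = 2 * pos[pos]
e = 11 // length
pos += pos[e]
r = pos * 19
log(length)
if 35 > r and r >= length:
    e -= 11 - 38
length += e // r

3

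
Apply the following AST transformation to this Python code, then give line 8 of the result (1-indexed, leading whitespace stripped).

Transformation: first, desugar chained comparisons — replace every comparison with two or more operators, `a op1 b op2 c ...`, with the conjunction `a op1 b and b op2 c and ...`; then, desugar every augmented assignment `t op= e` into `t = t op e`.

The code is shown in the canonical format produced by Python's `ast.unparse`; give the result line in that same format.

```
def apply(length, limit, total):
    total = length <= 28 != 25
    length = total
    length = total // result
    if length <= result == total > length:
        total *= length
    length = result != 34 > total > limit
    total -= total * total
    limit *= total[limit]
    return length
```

total = total - total * total

Transformed code:
def apply(length, limit, total):
    total = length <= 28 and 28 != 25
    length = total
    length = total // result
    if length <= result and result == total and (total > length):
        total = total * length
    length = result != 34 and 34 > total and (total > limit)
    total = total - total * total
    limit = limit * total[limit]
    return length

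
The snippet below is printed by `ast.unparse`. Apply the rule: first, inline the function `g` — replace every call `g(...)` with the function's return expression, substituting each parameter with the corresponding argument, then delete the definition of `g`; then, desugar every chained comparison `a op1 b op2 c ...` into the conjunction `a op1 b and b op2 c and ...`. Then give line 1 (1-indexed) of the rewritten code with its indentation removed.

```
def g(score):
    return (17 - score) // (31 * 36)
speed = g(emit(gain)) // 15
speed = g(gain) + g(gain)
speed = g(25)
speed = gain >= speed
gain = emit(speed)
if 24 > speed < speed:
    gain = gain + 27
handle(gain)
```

speed = (17 - emit(gain)) // (31 * 36) // 15

Transformed code:
speed = (17 - emit(gain)) // (31 * 36) // 15
speed = (17 - gain) // (31 * 36) + (17 - gain) // (31 * 36)
speed = (17 - 25) // (31 * 36)
speed = gain >= speed
gain = emit(speed)
if 24 > speed and speed < speed:
    gain = gain + 27
handle(gain)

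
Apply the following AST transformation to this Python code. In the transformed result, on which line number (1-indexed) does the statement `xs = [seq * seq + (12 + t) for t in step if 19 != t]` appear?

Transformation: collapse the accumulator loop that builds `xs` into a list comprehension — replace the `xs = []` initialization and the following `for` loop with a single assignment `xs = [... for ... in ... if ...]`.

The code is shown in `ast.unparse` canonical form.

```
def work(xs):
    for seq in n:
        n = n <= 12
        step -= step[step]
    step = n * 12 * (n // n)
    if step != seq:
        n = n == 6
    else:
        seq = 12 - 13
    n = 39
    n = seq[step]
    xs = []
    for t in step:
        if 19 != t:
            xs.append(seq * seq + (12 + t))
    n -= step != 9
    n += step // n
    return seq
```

12

Transformed code:
def work(xs):
    for seq in n:
        n = n <= 12
        step -= step[step]
    step = n * 12 * (n // n)
    if step != seq:
        n = n == 6
    else:
        seq = 12 - 13
    n = 39
    n = seq[step]
    xs = [seq * seq + (12 + t) for t in step if 19 != t]
    n -= step != 9
    n += step // n
    return seq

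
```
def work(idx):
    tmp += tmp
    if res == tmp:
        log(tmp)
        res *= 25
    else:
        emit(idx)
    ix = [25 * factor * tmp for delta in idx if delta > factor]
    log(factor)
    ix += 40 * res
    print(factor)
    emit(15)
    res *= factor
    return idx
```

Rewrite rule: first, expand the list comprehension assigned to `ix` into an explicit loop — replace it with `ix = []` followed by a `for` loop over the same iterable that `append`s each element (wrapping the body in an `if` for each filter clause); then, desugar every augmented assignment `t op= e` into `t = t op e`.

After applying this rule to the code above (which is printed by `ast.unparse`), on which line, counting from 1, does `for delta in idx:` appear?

Transformed code:
def work(idx):
    tmp = tmp + tmp
    if res == tmp:
        log(tmp)
        res = res * 25
    else:
        emit(idx)
    ix = []
    for delta in idx:
        if delta > factor:
            ix.append(25 * factor * tmp)
    log(factor)
    ix = ix + 40 * res
    print(factor)
    emit(15)
    res = res * factor
    return idx

9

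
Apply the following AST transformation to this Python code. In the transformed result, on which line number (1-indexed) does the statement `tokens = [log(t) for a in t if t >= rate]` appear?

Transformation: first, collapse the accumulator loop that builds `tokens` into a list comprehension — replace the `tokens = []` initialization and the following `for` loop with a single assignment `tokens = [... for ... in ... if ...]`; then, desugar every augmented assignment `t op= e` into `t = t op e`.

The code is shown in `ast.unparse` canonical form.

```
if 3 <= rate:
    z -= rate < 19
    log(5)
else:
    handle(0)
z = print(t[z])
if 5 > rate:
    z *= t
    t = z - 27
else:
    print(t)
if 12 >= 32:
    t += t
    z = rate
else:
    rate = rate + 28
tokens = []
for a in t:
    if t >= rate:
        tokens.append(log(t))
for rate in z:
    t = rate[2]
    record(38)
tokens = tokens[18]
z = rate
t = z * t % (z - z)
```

17

Transformed code:
if 3 <= rate:
    z = z - (rate < 19)
    log(5)
else:
    handle(0)
z = print(t[z])
if 5 > rate:
    z = z * t
    t = z - 27
else:
    print(t)
if 12 >= 32:
    t = t + t
    z = rate
else:
    rate = rate + 28
tokens = [log(t) for a in t if t >= rate]
for rate in z:
    t = rate[2]
    record(38)
tokens = tokens[18]
z = rate
t = z * t % (z - z)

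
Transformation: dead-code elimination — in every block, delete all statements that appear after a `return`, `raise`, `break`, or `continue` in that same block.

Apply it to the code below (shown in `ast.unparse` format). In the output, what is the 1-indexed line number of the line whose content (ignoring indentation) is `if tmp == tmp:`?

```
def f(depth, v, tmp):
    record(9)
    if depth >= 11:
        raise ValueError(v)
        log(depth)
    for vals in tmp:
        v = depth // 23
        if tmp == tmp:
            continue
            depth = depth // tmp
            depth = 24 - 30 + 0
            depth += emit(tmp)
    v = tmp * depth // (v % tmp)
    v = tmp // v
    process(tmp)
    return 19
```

7

Transformed code:
def f(depth, v, tmp):
    record(9)
    if depth >= 11:
        raise ValueError(v)
    for vals in tmp:
        v = depth // 23
        if tmp == tmp:
            continue
    v = tmp * depth // (v % tmp)
    v = tmp // v
    process(tmp)
    return 19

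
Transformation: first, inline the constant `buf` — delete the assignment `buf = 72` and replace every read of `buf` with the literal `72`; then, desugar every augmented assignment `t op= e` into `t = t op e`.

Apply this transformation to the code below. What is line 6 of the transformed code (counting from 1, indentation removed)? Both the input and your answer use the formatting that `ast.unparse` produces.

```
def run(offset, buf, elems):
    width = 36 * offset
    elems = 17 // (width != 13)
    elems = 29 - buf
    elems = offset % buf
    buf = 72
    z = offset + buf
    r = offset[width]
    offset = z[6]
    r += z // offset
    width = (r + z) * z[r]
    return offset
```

z = offset + 72

Transformed code:
def run(offset, buf, elems):
    width = 36 * offset
    elems = 17 // (width != 13)
    elems = 29 - 72
    elems = offset % 72
    z = offset + 72
    r = offset[width]
    offset = z[6]
    r = r + z // offset
    width = (r + z) * z[r]
    return offset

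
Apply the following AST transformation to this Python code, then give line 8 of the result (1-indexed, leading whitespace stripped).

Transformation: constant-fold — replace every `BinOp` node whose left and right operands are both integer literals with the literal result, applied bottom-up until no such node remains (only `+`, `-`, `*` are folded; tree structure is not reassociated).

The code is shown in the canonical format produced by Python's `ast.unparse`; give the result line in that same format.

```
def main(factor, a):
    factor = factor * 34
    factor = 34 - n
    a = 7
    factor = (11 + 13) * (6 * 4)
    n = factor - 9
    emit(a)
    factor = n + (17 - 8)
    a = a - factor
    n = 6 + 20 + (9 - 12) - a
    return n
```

Transformed code:
def main(factor, a):
    factor = factor * 34
    factor = 34 - n
    a = 7
    factor = 576
    n = factor - 9
    emit(a)
    factor = n + 9
    a = a - factor
    n = 23 - a
    return n

factor = n + 9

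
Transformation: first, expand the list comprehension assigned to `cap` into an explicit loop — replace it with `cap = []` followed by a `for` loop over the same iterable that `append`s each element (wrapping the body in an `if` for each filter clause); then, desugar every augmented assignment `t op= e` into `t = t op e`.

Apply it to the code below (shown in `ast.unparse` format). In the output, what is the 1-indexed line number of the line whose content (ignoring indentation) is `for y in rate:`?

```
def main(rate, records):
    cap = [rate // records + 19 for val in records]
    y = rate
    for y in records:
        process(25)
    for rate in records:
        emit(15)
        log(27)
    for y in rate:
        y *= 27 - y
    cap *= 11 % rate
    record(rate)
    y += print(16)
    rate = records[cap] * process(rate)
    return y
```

Transformed code:
def main(rate, records):
    cap = []
    for val in records:
        cap.append(rate // records + 19)
    y = rate
    for y in records:
        process(25)
    for rate in records:
        emit(15)
        log(27)
    for y in rate:
        y = y * (27 - y)
    cap = cap * (11 % rate)
    record(rate)
    y = y + print(16)
    rate = records[cap] * process(rate)
    return y

11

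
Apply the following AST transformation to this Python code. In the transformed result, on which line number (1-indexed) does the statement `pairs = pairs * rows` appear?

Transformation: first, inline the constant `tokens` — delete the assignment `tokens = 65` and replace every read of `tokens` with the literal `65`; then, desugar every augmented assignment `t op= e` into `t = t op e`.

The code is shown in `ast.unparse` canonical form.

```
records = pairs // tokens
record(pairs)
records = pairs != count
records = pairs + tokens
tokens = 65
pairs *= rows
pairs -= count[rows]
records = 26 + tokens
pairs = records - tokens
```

Transformed code:
records = pairs // 65
record(pairs)
records = pairs != count
records = pairs + 65
pairs = pairs * rows
pairs = pairs - count[rows]
records = 26 + 65
pairs = records - 65

5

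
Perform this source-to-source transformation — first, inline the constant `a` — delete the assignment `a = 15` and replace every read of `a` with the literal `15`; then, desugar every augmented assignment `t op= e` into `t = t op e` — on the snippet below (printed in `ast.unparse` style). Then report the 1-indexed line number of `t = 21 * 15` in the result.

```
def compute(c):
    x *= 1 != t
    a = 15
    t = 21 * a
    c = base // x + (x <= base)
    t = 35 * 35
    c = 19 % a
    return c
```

3

Transformed code:
def compute(c):
    x = x * (1 != t)
    t = 21 * 15
    c = base // x + (x <= base)
    t = 35 * 35
    c = 19 % 15
    return c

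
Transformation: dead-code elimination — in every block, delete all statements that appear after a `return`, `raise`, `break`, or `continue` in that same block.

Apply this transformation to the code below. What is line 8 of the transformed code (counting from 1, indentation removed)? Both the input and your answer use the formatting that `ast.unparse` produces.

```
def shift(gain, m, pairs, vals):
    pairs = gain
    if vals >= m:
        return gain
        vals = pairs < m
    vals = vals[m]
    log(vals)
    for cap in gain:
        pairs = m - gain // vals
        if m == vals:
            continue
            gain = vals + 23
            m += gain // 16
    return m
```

pairs = m - gain // vals

Transformed code:
def shift(gain, m, pairs, vals):
    pairs = gain
    if vals >= m:
        return gain
    vals = vals[m]
    log(vals)
    for cap in gain:
        pairs = m - gain // vals
        if m == vals:
            continue
    return m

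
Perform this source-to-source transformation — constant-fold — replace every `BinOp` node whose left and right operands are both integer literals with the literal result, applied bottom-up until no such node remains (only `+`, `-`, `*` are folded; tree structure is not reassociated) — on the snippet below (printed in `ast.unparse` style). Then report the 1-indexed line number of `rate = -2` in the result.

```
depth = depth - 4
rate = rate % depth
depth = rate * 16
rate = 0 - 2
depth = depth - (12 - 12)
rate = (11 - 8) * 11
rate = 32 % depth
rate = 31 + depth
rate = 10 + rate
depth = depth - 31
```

Transformed code:
depth = depth - 4
rate = rate % depth
depth = rate * 16
rate = -2
depth = depth - 0
rate = 33
rate = 32 % depth
rate = 31 + depth
rate = 10 + rate
depth = depth - 31

4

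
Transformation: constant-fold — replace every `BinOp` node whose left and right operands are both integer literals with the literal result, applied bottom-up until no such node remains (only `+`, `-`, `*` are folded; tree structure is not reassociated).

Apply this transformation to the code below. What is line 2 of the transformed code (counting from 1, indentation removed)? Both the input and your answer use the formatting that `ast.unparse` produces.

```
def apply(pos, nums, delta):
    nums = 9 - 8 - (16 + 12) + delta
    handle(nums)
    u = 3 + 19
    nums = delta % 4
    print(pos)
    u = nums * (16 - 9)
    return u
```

Transformed code:
def apply(pos, nums, delta):
    nums = -27 + delta
    handle(nums)
    u = 22
    nums = delta % 4
    print(pos)
    u = nums * 7
    return u

nums = -27 + delta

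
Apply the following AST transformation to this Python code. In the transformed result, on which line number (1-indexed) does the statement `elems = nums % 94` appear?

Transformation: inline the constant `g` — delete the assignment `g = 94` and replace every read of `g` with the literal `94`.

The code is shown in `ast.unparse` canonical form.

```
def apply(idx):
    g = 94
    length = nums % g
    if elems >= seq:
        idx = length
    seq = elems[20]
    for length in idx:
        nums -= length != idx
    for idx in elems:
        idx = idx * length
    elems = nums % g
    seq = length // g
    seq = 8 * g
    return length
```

10

Transformed code:
def apply(idx):
    length = nums % 94
    if elems >= seq:
        idx = length
    seq = elems[20]
    for length in idx:
        nums -= length != idx
    for idx in elems:
        idx = idx * length
    elems = nums % 94
    seq = length // 94
    seq = 8 * 94
    return length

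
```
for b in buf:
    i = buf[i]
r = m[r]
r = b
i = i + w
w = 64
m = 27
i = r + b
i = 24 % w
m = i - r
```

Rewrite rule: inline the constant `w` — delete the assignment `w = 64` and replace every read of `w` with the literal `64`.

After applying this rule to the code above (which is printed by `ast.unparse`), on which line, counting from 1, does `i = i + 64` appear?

5

Transformed code:
for b in buf:
    i = buf[i]
r = m[r]
r = b
i = i + 64
m = 27
i = r + b
i = 24 % 64
m = i - r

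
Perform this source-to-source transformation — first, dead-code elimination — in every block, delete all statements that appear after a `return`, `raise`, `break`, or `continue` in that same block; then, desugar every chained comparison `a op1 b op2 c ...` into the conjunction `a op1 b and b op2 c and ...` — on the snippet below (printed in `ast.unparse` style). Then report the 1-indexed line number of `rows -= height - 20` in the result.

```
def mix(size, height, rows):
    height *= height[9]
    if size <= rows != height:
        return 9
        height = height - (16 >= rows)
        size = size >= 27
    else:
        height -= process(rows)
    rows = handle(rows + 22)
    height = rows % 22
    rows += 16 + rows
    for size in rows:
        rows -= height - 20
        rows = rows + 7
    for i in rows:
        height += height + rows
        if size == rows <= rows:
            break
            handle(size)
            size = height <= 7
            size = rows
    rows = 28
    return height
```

Transformed code:
def mix(size, height, rows):
    height *= height[9]
    if size <= rows and rows != height:
        return 9
    else:
        height -= process(rows)
    rows = handle(rows + 22)
    height = rows % 22
    rows += 16 + rows
    for size in rows:
        rows -= height - 20
        rows = rows + 7
    for i in rows:
        height += height + rows
        if size == rows and rows <= rows:
            break
    rows = 28
    return height

11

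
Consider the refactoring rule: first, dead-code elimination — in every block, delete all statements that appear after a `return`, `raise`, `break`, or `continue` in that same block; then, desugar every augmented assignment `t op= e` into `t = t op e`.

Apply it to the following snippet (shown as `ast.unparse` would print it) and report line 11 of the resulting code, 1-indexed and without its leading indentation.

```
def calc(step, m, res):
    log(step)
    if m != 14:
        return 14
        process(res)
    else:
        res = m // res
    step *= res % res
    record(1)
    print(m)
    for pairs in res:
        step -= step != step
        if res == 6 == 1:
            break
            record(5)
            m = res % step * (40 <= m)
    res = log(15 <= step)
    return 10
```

Transformed code:
def calc(step, m, res):
    log(step)
    if m != 14:
        return 14
    else:
        res = m // res
    step = step * (res % res)
    record(1)
    print(m)
    for pairs in res:
        step = step - (step != step)
        if res == 6 == 1:
            break
    res = log(15 <= step)
    return 10

step = step - (step != step)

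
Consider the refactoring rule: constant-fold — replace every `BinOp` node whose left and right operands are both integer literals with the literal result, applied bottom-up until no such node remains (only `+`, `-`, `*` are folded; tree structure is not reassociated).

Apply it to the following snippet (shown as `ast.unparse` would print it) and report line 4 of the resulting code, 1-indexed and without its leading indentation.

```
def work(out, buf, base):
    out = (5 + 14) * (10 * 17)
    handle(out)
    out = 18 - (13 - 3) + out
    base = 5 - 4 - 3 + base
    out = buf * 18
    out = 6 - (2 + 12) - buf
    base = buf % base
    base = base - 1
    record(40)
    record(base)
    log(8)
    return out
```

Transformed code:
def work(out, buf, base):
    out = 3230
    handle(out)
    out = 8 + out
    base = -2 + base
    out = buf * 18
    out = -8 - buf
    base = buf % base
    base = base - 1
    record(40)
    record(base)
    log(8)
    return out

out = 8 + out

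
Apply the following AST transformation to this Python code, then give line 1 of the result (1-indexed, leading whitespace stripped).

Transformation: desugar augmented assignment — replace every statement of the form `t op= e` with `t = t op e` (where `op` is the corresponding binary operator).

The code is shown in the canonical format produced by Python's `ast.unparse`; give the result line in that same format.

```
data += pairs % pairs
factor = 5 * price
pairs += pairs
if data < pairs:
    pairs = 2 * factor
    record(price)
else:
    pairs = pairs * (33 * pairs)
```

Transformed code:
data = data + pairs % pairs
factor = 5 * price
pairs = pairs + pairs
if data < pairs:
    pairs = 2 * factor
    record(price)
else:
    pairs = pairs * (33 * pairs)

data = data + pairs % pairs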